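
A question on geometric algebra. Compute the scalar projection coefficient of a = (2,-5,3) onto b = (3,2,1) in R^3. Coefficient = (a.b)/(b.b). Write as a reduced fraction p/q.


Projection coefficient = (a . b) / (b . b)
a . b = 2*3 + (-5)*2 + 3*1
= 6 + (-10) + 3 = -1
b . b = 3^2 + 2^2 + 1^2
= 9 + 4 + 1 = 14
Coefficient = -1/14
In lowest terms: -1/14


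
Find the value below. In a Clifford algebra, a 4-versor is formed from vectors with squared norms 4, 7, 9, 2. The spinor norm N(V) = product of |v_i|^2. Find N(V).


Spinor norm N(V) = |v1|^2 * |v2|^2 * ... * |v4|^2
= 4 * 7 * 9 * 2
Running product: 4, 28, 252, 504
N(V) = 504


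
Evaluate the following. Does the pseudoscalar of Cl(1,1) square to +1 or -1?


The pseudoscalar I = e1...e_n (product of all n generators) of Cl(p,q) satisfies I^2 = (-1)^(q + n(n-1)/2).
p = 1, q = 1, n = p + q = 2
n(n-1)/2 = 2 * 1 / 2 = 1
Exponent = q + n(n-1)/2 = 1 + 1 = 2
I^2 = (-1)^2 = +1


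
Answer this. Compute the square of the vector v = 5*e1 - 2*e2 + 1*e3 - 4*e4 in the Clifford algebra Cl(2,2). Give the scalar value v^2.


v^2 = sum of c_i^2 * e_i^2
Positive signature terms (e_i^2 = +1): 5^2 + (-2)^2 = 29
Negative signature terms (e_j^2 = -1): 1^2 + (-4)^2 = 17
v^2 = 29 - 17 = 12


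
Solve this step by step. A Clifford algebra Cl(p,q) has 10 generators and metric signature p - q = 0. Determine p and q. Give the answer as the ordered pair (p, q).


We need p + q = 10 and p - q = 0.
Adding: 2p = 10 + 0 = 10, so p = 5.
Then q = 10 - 5 = 5.
(p, q) = (5, 5)


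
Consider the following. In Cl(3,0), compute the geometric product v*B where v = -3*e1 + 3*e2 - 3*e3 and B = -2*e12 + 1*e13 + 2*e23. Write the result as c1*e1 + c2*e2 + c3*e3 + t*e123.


vB has grade-1 (vector) and grade-3 (trivector) parts: vB = (v _| B) + (v ^ B).
Vector part <vB>_1:
  e1: -v2*b12 - v3*b13 = -(3)*(-2) - (-3)*(1) = 9
  e2: v1*b12 - v3*b23 = (-3)*(-2) - (-3)*(2) = 12
  e3: v1*b13 + v2*b23 = (-3)*(1) + (3)*(2) = 3
Trivector part <vB>_3:
  e123: v1*b23 - v2*b13 + v3*b12 = (-3)*(2) - (3)*(1) + (-3)*(-2) = -3
vB = 9*e1 + 12*e2 + 3*e3 - 3*e123


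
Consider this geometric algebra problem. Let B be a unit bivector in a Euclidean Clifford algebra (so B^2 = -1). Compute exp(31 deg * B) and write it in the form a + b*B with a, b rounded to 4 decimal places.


For a unit bivector B with B^2 = -1, the exponential series gives
e^(theta*B) = cos(theta) + sin(theta)*B (the GA analogue of Euler's formula).
theta = 31 degrees = 0.541052 rad
cos(31 deg) = 0.8572
sin(31 deg) = 0.5150
exp(theta*B) = 0.8572 + 0.5150*B


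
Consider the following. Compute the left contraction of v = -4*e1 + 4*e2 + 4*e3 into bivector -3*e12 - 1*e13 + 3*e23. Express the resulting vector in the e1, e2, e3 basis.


Left contraction v _| B = <vB>_1 (grade-1 part of the geometric product vB).
Using e1_|e12 = e2, e2_|e12 = -e1, e1_|e13 = e3, e3_|e13 = -e1, e2_|e23 = e3, e3_|e23 = -e2:
e1 coeff: -v2*b12 - v3*b13 = -(4)*(-3) - (4)*(-1) = 16
e2 coeff: v1*b12 - v3*b23 = (-4)*(-3) - (4)*(3) = 0
e3 coeff: v1*b13 + v2*b23 = (-4)*(-1) + (4)*(3) = 16
v _| B = 16*e1 + 0*e2 + 16*e3


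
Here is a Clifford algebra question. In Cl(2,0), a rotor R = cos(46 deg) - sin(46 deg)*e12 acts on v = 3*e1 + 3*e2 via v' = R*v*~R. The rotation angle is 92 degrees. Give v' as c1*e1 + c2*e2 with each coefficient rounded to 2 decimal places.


Rotor R = cos(46deg) - sin(46deg)*e12
Rotation angle theta = 2 * 46 = 92 degrees
v' = R*v*~R rotates v by theta.
cos(92deg) = -0.0349, sin(92deg) = 0.9994
v'_1 = 3*cos(92deg) - 3*sin(92deg)
= 3*(-0.0349) - 3*0.9994
= -3.10
v'_2 = 3*sin(92deg) + 3*cos(92deg)
= 3*0.9994 + 3*(-0.0349)
= 2.89
v' = -3.10*e1 + 2.89*e2


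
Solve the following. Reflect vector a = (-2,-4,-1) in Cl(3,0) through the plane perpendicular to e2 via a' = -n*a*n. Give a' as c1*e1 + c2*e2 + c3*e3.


Reflection formula: a' = -n*a*n, with n = e2 (unit vector, n^2 = 1).
For reflection through hyperplane perp to e2:
The component along e2 flips sign, others stay.
a = (-2, -4, -1)
a' = (-2, 4, -1)
a' = -2*e1 + 4*e2 - 1*e3


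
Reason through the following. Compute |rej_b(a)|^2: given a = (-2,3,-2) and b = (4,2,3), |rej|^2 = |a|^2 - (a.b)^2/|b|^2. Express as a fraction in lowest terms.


|a|^2 = (-2)^2 + 3^2 + (-2)^2 = 17
|b|^2 = 4^2 + 2^2 + 3^2 = 29
a . b = (-2)*4 + 3*2 + (-2)*3 = -8
(a.b)^2 = (-8)^2 = 64
|rej|^2 = 17 - 64/29
= (493 - 64)/29
= 429/29
In lowest terms: 429/29


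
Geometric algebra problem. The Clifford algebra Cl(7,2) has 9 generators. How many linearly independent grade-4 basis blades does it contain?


Number of grade-k basis blades in Cl(p,q) with n = p + q is C(n, k).
n = 7 + 2 = 9
C(9, 4) = 9! / (4! * 5!)
= 362880 / (24 * 120)
= 126


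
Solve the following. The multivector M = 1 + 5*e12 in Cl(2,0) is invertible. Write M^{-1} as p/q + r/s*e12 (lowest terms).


M = 1 + 5*e12, where e12^2 = -1.
Since M commutes with its reverse ~M = a - b*e12, M * ~M = a^2 - b^2*e12^2 = a^2 + b^2.
So M^{-1} = ~M / (a^2 + b^2) = (a - b*e12)/(a^2 + b^2).
a^2 + b^2 = 1 + 25 = 26
Scalar part = 1/26 = 1/26
Bivector coeff = -5/26 = -5/26
M^{-1} = 1/26 - 5/26*e12


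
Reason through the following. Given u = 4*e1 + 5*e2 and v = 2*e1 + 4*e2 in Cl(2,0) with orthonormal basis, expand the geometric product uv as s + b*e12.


Expand: (4*e1 + 5*e2)(2*e1 + 4*e2)
= 4*2*e1e1 + 4*4*e1e2 + 5*2*e2e1 + 5*4*e2e2
Using e1^2 = e2^2 = 1, e2e1 = -e1e2:
Scalar part s = 4*2 + 5*4 = 8 + 20 = 28
Bivector part b = 4*4 - 5*2 = 16 - 10 = 6
uv = 28 + 6*e12


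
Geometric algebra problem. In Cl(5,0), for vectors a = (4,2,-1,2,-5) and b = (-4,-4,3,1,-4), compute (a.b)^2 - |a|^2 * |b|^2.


a . b = 4*(-4) + 2*(-4) + (-1)*3 + 2*1 + (-5)*(-4)
= -16 + (-8) + (-3) + 2 + 20 = -5
|a|^2 = 4^2 + 2^2 + (-1)^2 + 2^2 + (-5)^2 = 50
|b|^2 = (-4)^2 + (-4)^2 + 3^2 + 1^2 + (-4)^2 = 58
(a.b)^2 = (-5)^2 = 25
|a|^2 * |b|^2 = 50 * 58 = 2900
Result = 25 - 2900 = -2875


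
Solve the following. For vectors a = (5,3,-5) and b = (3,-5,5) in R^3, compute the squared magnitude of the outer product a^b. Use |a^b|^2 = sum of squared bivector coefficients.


a wedge b = (a1*b2 - a2*b1)*e12 + (a1*b3 - a3*b1)*e13 + (a2*b3 - a3*b2)*e23
e12 coeff: 5*(-5) - 3*3 = -25 - 9 = -34
e13 coeff: 5*5 - (-5)*3 = 25 - (-15) = 40
e23 coeff: 3*5 - (-5)*(-5) = 15 - 25 = -10
|a wedge b|^2 = (-34)^2 + 40^2 + (-10)^2
= 1156 + 1600 + 100
= 2856


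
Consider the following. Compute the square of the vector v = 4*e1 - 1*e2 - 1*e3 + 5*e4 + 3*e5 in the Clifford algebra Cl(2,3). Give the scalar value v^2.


v^2 = sum of c_i^2 * e_i^2
Positive signature terms (e_i^2 = +1): 4^2 + (-1)^2 = 17
Negative signature terms (e_j^2 = -1): (-1)^2 + 5^2 + 3^2 = 35
v^2 = 17 - 35 = -18


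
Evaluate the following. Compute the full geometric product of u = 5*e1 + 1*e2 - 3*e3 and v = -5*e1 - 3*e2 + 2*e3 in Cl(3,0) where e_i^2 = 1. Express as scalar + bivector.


In Cl(3,0): e_i^2 = 1, e_ie_j = -e_je_i for i != j.
Scalar part = u . v = 5*(-5) + 1*(-3) + (-3)*2
= -25 + (-3) + (-6) = -34
e12 coeff = 5*(-3) - 1*(-5) = -15 - (-5) = -10
e13 coeff = 5*2 - (-3)*(-5) = 10 - 15 = -5
e23 coeff = 1*2 - (-3)*(-3) = 2 - 9 = -7
uv = -34 - 10*e12 - 5*e13 - 7*e23


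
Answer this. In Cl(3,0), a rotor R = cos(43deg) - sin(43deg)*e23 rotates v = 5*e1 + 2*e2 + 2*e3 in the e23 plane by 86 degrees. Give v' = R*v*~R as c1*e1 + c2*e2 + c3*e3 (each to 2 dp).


Rotor R = cos(43deg) - sin(43deg)*e23
Rotation angle theta = 2 * 43 = 86 degrees in the e23 plane (e2 -> e3).
The component perpendicular to the plane (e1) is invariant: v'_1 = v1 = 5.00
cos(86deg) = 0.0698, sin(86deg) = 0.9976
v'_2 = v2*cos(theta) - v3*sin(theta) = 2*0.0698 - 2*0.9976 = -1.86
v'_3 = v2*sin(theta) + v3*cos(theta) = 2*0.9976 + 2*0.0698 = 2.13
v' = 5.00*e1 - 1.86*e2 + 2.13*e3


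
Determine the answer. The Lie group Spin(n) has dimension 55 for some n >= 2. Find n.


dim Spin(n) = dim so(n) = n(n-1)/2.
Solve n(n-1)/2 = 55, i.e. n^2 - n - 110 = 0.
Discriminant = 1 + 8*55 = 441
n = (1 + sqrt(441))/2 = (1 + 21)/2 = 11


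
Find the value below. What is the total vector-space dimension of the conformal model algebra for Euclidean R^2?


The conformal model of R^2 uses Cl(3,1): the 2 Euclidean generators plus two extra orthogonal generators e+ (e+^2 = +1) and e- (e-^2 = -1), from which the null vectors e0, einf are built.
Number of generators m = 2 + 2 = 4.
dim Cl(p,q) = 2^m = 2^4 = 16


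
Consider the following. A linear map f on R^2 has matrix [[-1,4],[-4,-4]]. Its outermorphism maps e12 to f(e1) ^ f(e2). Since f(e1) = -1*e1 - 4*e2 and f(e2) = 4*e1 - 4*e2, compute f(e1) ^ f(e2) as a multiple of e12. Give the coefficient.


The outermorphism of a linear map f sends e1^e2 to f(e1)^f(e2).
f(e1) = -1*e1 - 4*e2
f(e2) = 4*e1 - 4*e2
f(e1) ^ f(e2) = (-1*e1 - 4*e2) ^ (4*e1 - 4*e2)
= (-1)*(-4)*e12 + (-4)*4*e21
= (4 - (-16))*e12
= 20*e12
Coefficient = 20


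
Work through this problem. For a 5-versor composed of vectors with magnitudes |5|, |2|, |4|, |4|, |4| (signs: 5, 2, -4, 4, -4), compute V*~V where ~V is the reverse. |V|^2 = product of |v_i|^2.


Each vector v_i has |v_i|^2 = s_i^2
Squared scales: 5^2 = 25, 2^2 = 4, (-4)^2 = 16, 4^2 = 16, (-4)^2 = 16
|V|^2 = 25 * 4 * 16 * 16 * 16
= 409600


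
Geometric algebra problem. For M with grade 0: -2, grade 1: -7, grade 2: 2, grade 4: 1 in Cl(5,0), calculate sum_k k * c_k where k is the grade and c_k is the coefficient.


Grade-weighted sum = sum of grade_k * coefficient_k
0*(-2) = 0
1*(-7) = -7
2*2 = 4
4*1 = 4
Total = 0 + (-7) + 4 + 4 = 1


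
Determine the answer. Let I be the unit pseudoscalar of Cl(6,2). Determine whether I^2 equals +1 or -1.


The pseudoscalar I = e1...e_n (product of all n generators) of Cl(p,q) satisfies I^2 = (-1)^(q + n(n-1)/2).
p = 6, q = 2, n = p + q = 8
n(n-1)/2 = 8 * 7 / 2 = 28
Exponent = q + n(n-1)/2 = 2 + 28 = 30
I^2 = (-1)^30 = +1


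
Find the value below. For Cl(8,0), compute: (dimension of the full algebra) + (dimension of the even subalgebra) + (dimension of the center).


n = 8 + 0 = 8
Total dim = 2^8 = 256
Even subalgebra dim = 2^7 = 128
n is even, so center dim = 1
Sum = 256 + 128 + 1 = 385


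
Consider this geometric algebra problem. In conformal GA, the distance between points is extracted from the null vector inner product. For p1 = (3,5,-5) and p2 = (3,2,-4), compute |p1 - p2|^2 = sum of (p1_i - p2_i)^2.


p1 - p2 = (0, 3, -1)
|p1 - p2|^2 = 0^2 + 3^2 + (-1)^2
= 0 + 9 + 1
= 10


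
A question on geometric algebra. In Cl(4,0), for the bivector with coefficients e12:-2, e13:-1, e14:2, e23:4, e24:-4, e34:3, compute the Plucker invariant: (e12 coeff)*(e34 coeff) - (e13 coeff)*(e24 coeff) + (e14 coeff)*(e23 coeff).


Plucker relation: af - be + cd
a*f = (-2)*3 = -6
b*e = (-1)*(-4) = 4
c*d = 2*4 = 8
af - be + cd = -6 - 4 + 8
= -2


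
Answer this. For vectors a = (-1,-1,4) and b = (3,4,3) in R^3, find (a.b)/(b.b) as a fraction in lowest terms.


Projection coefficient = (a . b) / (b . b)
a . b = (-1)*3 + (-1)*4 + 4*3
= -3 + (-4) + 12 = 5
b . b = 3^2 + 4^2 + 3^2
= 9 + 16 + 9 = 34
Coefficient = 5/34
In lowest terms: 5/34


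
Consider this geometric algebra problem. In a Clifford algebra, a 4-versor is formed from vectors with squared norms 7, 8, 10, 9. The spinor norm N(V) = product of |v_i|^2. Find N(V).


Spinor norm N(V) = |v1|^2 * |v2|^2 * ... * |v4|^2
= 7 * 8 * 10 * 9
Running product: 7, 56, 560, 5040
N(V) = 5040


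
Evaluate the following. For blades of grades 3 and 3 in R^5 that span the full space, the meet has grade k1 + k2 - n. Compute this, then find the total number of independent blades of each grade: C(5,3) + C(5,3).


Meet grade = grade(A) + grade(B) - n
= 3 + 3 - 5 = 1
C(5,3) = 10
C(5,3) = 10
dim_A + dim_B = 10 + 10 = 20


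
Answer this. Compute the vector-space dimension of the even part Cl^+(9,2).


Even subalgebra dimension = 2^(n-1)
n = 9 + 2 = 11
2^(11 - 1) = 2^10 = 1024
Verification: sum of C(11,k) for even k = 1 + 55 + 330 + 462 + 165 + 11 = 1024
Result = 1024


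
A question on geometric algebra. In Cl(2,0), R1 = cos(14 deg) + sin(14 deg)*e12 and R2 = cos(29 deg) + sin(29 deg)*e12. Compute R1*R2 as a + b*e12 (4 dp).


Same-plane rotors commute and their half-angles add:
R1*R2 = cos(a1 + a2) + sin(a1 + a2)*e12.
a1 + a2 = 14 + 29 = 43 deg
cos(43 deg) = 0.7314
sin(43 deg) = 0.6820
R1*R2 = 0.7314 + 0.6820*e12


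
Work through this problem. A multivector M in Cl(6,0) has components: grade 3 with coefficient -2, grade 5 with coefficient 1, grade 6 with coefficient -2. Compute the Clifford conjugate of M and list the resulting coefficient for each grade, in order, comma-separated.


Clifford conjugate sign for grade k: (-1)^(k(k+1)/2)
Grade 3: (-1)^(3*4/2) = (-1)^6 = 1, coeff -2 -> -2
Grade 5: (-1)^(5*6/2) = (-1)^15 = -1, coeff 1 -> -1
Grade 6: (-1)^(6*7/2) = (-1)^21 = -1, coeff -2 -> 2
Conjugated coefficients: -2, -1, 2


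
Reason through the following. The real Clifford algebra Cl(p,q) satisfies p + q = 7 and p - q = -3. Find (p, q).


We need p + q = 7 and p - q = -3.
Adding: 2p = 7 + (-3) = 4, so p = 2.
Then q = 7 - 2 = 5.
(p, q) = (2, 5)


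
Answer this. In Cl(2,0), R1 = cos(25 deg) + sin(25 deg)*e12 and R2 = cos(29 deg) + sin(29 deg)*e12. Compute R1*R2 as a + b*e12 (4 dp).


Same-plane rotors commute and their half-angles add:
R1*R2 = cos(a1 + a2) + sin(a1 + a2)*e12.
a1 + a2 = 25 + 29 = 54 deg
cos(54 deg) = 0.5878
sin(54 deg) = 0.8090
R1*R2 = 0.5878 + 0.8090*e12


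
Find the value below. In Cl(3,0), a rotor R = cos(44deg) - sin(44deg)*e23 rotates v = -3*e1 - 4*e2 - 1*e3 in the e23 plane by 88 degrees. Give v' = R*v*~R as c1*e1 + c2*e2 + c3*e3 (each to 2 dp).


Rotor R = cos(44deg) - sin(44deg)*e23
Rotation angle theta = 2 * 44 = 88 degrees in the e23 plane (e2 -> e3).
The component perpendicular to the plane (e1) is invariant: v'_1 = v1 = -3.00
cos(88deg) = 0.0349, sin(88deg) = 0.9994
v'_2 = v2*cos(theta) - v3*sin(theta) = -4*0.0349 - (-1)*0.9994 = 0.86
v'_3 = v2*sin(theta) + v3*cos(theta) = -4*0.9994 + (-1)*0.0349 = -4.03
v' = -3.00*e1 + 0.86*e2 - 4.03*e3


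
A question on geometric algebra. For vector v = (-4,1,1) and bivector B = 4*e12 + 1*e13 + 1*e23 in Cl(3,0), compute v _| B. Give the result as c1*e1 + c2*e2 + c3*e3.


Left contraction v _| B = <vB>_1 (grade-1 part of the geometric product vB).
Using e1_|e12 = e2, e2_|e12 = -e1, e1_|e13 = e3, e3_|e13 = -e1, e2_|e23 = e3, e3_|e23 = -e2:
e1 coeff: -v2*b12 - v3*b13 = -(1)*(4) - (1)*(1) = -5
e2 coeff: v1*b12 - v3*b23 = (-4)*(4) - (1)*(1) = -17
e3 coeff: v1*b13 + v2*b23 = (-4)*(1) + (1)*(1) = -3
v _| B = -5*e1 - 17*e2 - 3*e3


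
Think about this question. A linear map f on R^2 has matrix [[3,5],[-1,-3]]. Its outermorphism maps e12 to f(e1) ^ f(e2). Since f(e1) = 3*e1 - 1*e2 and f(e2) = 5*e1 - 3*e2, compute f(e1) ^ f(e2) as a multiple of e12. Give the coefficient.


The outermorphism of a linear map f sends e1^e2 to f(e1)^f(e2).
f(e1) = 3*e1 - 1*e2
f(e2) = 5*e1 - 3*e2
f(e1) ^ f(e2) = (3*e1 - 1*e2) ^ (5*e1 - 3*e2)
= 3*(-3)*e12 + (-1)*5*e21
= (-9 - (-5))*e12
= -4*e12
Coefficient = -4


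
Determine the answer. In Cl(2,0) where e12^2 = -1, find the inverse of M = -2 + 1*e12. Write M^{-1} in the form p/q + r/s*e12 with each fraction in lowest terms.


M = -2 + 1*e12, where e12^2 = -1.
Since M commutes with its reverse ~M = a - b*e12, M * ~M = a^2 - b^2*e12^2 = a^2 + b^2.
So M^{-1} = ~M / (a^2 + b^2) = (a - b*e12)/(a^2 + b^2).
a^2 + b^2 = 4 + 1 = 5
Scalar part = -2/5 = -2/5
Bivector coeff = -1/5 = -1/5
M^{-1} = -2/5 - 1/5*e12


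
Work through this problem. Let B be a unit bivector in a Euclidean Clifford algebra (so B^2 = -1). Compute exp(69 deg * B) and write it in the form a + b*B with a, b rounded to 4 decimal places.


For a unit bivector B with B^2 = -1, the exponential series gives
e^(theta*B) = cos(theta) + sin(theta)*B (the GA analogue of Euler's formula).
theta = 69 degrees = 1.204277 rad
cos(69 deg) = 0.3584
sin(69 deg) = 0.9336
exp(theta*B) = 0.3584 + 0.9336*B


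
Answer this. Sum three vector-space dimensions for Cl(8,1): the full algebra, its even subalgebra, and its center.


n = 8 + 1 = 9
Total dim = 2^9 = 512
Even subalgebra dim = 2^8 = 256
n is odd, so center dim = 2
Sum = 512 + 256 + 2 = 770


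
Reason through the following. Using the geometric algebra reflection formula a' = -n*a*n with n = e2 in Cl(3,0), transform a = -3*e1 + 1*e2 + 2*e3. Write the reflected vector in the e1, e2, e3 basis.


Reflection formula: a' = -n*a*n, with n = e2 (unit vector, n^2 = 1).
For reflection through hyperplane perp to e2:
The component along e2 flips sign, others stay.
a = (-3, 1, 2)
a' = (-3, -1, 2)
a' = -3*e1 - 1*e2 + 2*e3


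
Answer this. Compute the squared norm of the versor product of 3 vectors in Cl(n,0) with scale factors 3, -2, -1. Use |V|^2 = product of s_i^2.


Each vector v_i has |v_i|^2 = s_i^2
Squared scales: 3^2 = 9, (-2)^2 = 4, (-1)^2 = 1
|V|^2 = 9 * 4 * 1
= 36


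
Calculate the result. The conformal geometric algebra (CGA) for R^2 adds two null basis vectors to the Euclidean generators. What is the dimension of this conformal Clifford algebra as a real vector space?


The conformal model of R^2 uses Cl(3,1): the 2 Euclidean generators plus two extra orthogonal generators e+ (e+^2 = +1) and e- (e-^2 = -1), from which the null vectors e0, einf are built.
Number of generators m = 2 + 2 = 4.
dim Cl(p,q) = 2^m = 2^4 = 16


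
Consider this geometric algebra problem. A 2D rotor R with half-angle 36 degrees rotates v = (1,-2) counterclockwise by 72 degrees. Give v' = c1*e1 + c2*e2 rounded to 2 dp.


Rotor R = cos(36deg) - sin(36deg)*e12
Rotation angle theta = 2 * 36 = 72 degrees
v' = R*v*~R rotates v by theta.
cos(72deg) = 0.3090, sin(72deg) = 0.9511
v'_1 = 1*cos(72deg) - (-2)*sin(72deg)
= 1*0.3090 - (-2)*0.9511
= 2.21
v'_2 = 1*sin(72deg) + (-2)*cos(72deg)
= 1*0.9511 + (-2)*0.3090
= 0.33
v' = 2.21*e1 + 0.33*e2


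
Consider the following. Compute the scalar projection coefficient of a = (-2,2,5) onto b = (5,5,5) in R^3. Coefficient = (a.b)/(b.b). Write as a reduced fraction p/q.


Projection coefficient = (a . b) / (b . b)
a . b = (-2)*5 + 2*5 + 5*5
= -10 + 10 + 25 = 25
b . b = 5^2 + 5^2 + 5^2
= 25 + 25 + 25 = 75
Coefficient = 25/75
In lowest terms: 1/3


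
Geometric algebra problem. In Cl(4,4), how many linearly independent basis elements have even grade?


Even subalgebra dimension = 2^(n-1)
n = 4 + 4 = 8
2^(8 - 1) = 2^7 = 128
Verification: sum of C(8,k) for even k = 1 + 28 + 70 + 28 + 1 = 128
Result = 128


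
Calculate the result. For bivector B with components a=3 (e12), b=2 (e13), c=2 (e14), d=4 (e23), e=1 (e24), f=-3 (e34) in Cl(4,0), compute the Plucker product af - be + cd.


Plucker relation: af - be + cd
a*f = 3*(-3) = -9
b*e = 2*1 = 2
c*d = 2*4 = 8
af - be + cd = -9 - 2 + 8
= -3


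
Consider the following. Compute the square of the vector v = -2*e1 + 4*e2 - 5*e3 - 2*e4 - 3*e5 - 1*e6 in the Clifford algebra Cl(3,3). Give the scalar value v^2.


v^2 = sum of c_i^2 * e_i^2
Positive signature terms (e_i^2 = +1): (-2)^2 + 4^2 + (-5)^2 = 45
Negative signature terms (e_j^2 = -1): (-2)^2 + (-3)^2 + (-1)^2 = 14
v^2 = 45 - 14 = 31


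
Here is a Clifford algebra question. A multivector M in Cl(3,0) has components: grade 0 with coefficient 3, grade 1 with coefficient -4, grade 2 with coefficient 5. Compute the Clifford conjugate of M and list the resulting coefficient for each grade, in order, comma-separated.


Clifford conjugate sign for grade k: (-1)^(k(k+1)/2)
Grade 0: (-1)^(0*1/2) = (-1)^0 = 1, coeff 3 -> 3
Grade 1: (-1)^(1*2/2) = (-1)^1 = -1, coeff -4 -> 4
Grade 2: (-1)^(2*3/2) = (-1)^3 = -1, coeff 5 -> -5
Conjugated coefficients: 3, 4, -5


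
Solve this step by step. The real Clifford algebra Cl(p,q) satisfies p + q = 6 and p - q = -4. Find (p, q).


We need p + q = 6 and p - q = -4.
Adding: 2p = 6 + (-4) = 2, so p = 1.
Then q = 6 - 1 = 5.
(p, q) = (1, 5)


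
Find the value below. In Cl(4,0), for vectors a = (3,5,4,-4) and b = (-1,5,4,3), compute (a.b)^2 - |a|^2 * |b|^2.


a . b = 3*(-1) + 5*5 + 4*4 + (-4)*3
= -3 + 25 + 16 + (-12) = 26
|a|^2 = 3^2 + 5^2 + 4^2 + (-4)^2 = 66
|b|^2 = (-1)^2 + 5^2 + 4^2 + 3^2 = 51
(a.b)^2 = 26^2 = 676
|a|^2 * |b|^2 = 66 * 51 = 3366
Result = 676 - 3366 = -2690


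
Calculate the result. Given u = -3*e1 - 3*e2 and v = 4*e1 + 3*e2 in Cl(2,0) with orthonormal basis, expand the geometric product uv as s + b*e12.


Expand: (-3*e1 - 3*e2)(4*e1 + 3*e2)
= (-3)*4*e1e1 + (-3)*3*e1e2 + (-3)*4*e2e1 + (-3)*3*e2e2
Using e1^2 = e2^2 = 1, e2e1 = -e1e2:
Scalar part s = (-3)*4 + (-3)*3 = -12 + (-9) = -21
Bivector part b = (-3)*3 - (-3)*4 = -9 - (-12) = 3
uv = -21 + 3*e12


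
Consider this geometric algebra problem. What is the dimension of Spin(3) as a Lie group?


Spin(n) double-covers SO(n); both have Lie algebra so(n) of dimension n(n-1)/2.
n = 3
n(n-1) = 3 * 2 = 6
dim Spin(3) = 6/2 = 3


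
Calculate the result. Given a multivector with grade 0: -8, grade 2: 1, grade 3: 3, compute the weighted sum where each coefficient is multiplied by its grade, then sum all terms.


Grade-weighted sum = sum of grade_k * coefficient_k
0*(-8) = 0
2*1 = 2
3*3 = 9
Total = 0 + 2 + 9 = 11


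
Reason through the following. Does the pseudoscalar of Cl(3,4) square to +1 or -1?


The pseudoscalar I = e1...e_n (product of all n generators) of Cl(p,q) satisfies I^2 = (-1)^(q + n(n-1)/2).
p = 3, q = 4, n = p + q = 7
n(n-1)/2 = 7 * 6 / 2 = 21
Exponent = q + n(n-1)/2 = 4 + 21 = 25
I^2 = (-1)^25 = -1


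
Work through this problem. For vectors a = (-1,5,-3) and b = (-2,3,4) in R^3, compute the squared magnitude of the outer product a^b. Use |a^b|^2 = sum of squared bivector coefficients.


a wedge b = (a1*b2 - a2*b1)*e12 + (a1*b3 - a3*b1)*e13 + (a2*b3 - a3*b2)*e23
e12 coeff: (-1)*3 - 5*(-2) = -3 - (-10) = 7
e13 coeff: (-1)*4 - (-3)*(-2) = -4 - 6 = -10
e23 coeff: 5*4 - (-3)*3 = 20 - (-9) = 29
|a wedge b|^2 = 7^2 + (-10)^2 + 29^2
= 49 + 100 + 841
= 990


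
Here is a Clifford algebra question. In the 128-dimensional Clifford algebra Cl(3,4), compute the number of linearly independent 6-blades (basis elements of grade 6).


Number of grade-k basis blades in Cl(p,q) with n = p + q is C(n, k).
n = 3 + 4 = 7
C(7, 6) = 7! / (6! * 1!)
= 5040 / (720 * 1)
= 7


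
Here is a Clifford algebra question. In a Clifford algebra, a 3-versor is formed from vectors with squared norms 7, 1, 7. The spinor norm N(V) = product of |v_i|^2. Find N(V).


Spinor norm N(V) = |v1|^2 * |v2|^2 * ... * |v3|^2
= 7 * 1 * 7
Running product: 7, 7, 49
N(V) = 49


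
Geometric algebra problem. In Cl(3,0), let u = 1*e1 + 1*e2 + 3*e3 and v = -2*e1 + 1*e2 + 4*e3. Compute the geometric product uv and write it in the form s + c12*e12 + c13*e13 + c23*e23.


In Cl(3,0): e_i^2 = 1, e_ie_j = -e_je_i for i != j.
Scalar part = u . v = 1*(-2) + 1*1 + 3*4
= -2 + 1 + 12 = 11
e12 coeff = 1*1 - 1*(-2) = 1 - (-2) = 3
e13 coeff = 1*4 - 3*(-2) = 4 - (-6) = 10
e23 coeff = 1*4 - 3*1 = 4 - 3 = 1
uv = 11 + 3*e12 + 10*e13 + 1*e23


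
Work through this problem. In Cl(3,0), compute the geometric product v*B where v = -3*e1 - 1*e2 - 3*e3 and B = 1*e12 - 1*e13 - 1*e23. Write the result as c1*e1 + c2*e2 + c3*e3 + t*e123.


vB has grade-1 (vector) and grade-3 (trivector) parts: vB = (v _| B) + (v ^ B).
Vector part <vB>_1:
  e1: -v2*b12 - v3*b13 = -(-1)*(1) - (-3)*(-1) = -2
  e2: v1*b12 - v3*b23 = (-3)*(1) - (-3)*(-1) = -6
  e3: v1*b13 + v2*b23 = (-3)*(-1) + (-1)*(-1) = 4
Trivector part <vB>_3:
  e123: v1*b23 - v2*b13 + v3*b12 = (-3)*(-1) - (-1)*(-1) + (-3)*(1) = -1
vB = -2*e1 - 6*e2 + 4*e3 - 1*e123


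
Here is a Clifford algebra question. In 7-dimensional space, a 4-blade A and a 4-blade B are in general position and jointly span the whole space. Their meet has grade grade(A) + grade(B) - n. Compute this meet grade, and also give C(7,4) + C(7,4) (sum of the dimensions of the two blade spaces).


Meet grade = grade(A) + grade(B) - n
= 4 + 4 - 7 = 1
C(7,4) = 35
C(7,4) = 35
dim_A + dim_B = 35 + 35 = 70


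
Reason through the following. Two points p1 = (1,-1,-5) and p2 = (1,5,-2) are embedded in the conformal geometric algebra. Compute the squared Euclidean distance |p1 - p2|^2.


p1 - p2 = (0, -6, -3)
|p1 - p2|^2 = 0^2 + (-6)^2 + (-3)^2
= 0 + 36 + 9
= 45


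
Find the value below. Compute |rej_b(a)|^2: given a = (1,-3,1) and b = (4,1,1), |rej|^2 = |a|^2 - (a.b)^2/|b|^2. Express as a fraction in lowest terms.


|a|^2 = 1^2 + (-3)^2 + 1^2 = 11
|b|^2 = 4^2 + 1^2 + 1^2 = 18
a . b = 1*4 + (-3)*1 + 1*1 = 2
(a.b)^2 = 2^2 = 4
|rej|^2 = 11 - 4/18
= (198 - 4)/18
= 194/18
In lowest terms: 97/9


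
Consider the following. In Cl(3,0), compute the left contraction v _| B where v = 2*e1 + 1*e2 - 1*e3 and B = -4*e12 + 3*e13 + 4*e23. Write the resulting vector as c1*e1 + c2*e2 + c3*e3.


Left contraction v _| B = <vB>_1 (grade-1 part of the geometric product vB).
Using e1_|e12 = e2, e2_|e12 = -e1, e1_|e13 = e3, e3_|e13 = -e1, e2_|e23 = e3, e3_|e23 = -e2:
e1 coeff: -v2*b12 - v3*b13 = -(1)*(-4) - (-1)*(3) = 7
e2 coeff: v1*b12 - v3*b23 = (2)*(-4) - (-1)*(4) = -4
e3 coeff: v1*b13 + v2*b23 = (2)*(3) + (1)*(4) = 10
v _| B = 7*e1 - 4*e2 + 10*e3


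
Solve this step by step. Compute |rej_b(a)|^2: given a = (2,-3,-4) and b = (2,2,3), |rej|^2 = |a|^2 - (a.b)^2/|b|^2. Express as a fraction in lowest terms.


|a|^2 = 2^2 + (-3)^2 + (-4)^2 = 29
|b|^2 = 2^2 + 2^2 + 3^2 = 17
a . b = 2*2 + (-3)*2 + (-4)*3 = -14
(a.b)^2 = (-14)^2 = 196
|rej|^2 = 29 - 196/17
= (493 - 196)/17
= 297/17
In lowest terms: 297/17


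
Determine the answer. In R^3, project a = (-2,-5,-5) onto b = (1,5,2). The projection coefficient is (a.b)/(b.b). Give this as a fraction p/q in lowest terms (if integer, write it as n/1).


Projection coefficient = (a . b) / (b . b)
a . b = (-2)*1 + (-5)*5 + (-5)*2
= -2 + (-25) + (-10) = -37
b . b = 1^2 + 5^2 + 2^2
= 1 + 25 + 4 = 30
Coefficient = -37/30
In lowest terms: -37/30


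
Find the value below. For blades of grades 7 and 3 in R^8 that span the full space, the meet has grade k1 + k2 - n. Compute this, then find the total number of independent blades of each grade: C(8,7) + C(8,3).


Meet grade = grade(A) + grade(B) - n
= 7 + 3 - 8 = 2
C(8,7) = 8
C(8,3) = 56
dim_A + dim_B = 8 + 56 = 64


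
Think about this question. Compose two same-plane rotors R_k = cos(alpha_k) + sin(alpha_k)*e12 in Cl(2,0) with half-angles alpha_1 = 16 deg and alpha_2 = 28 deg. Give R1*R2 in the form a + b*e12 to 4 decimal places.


Same-plane rotors commute and their half-angles add:
R1*R2 = cos(a1 + a2) + sin(a1 + a2)*e12.
a1 + a2 = 16 + 28 = 44 deg
cos(44 deg) = 0.7193
sin(44 deg) = 0.6947
R1*R2 = 0.7193 + 0.6947*e12


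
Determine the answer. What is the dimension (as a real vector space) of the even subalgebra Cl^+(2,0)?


Even subalgebra dimension = 2^(n-1)
n = 2 + 0 = 2
2^(2 - 1) = 2^1 = 2
Verification: sum of C(2,k) for even k = 1 + 1 = 2
Result = 2


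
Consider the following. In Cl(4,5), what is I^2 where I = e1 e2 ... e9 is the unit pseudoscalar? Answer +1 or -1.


The pseudoscalar I = e1...e_n (product of all n generators) of Cl(p,q) satisfies I^2 = (-1)^(q + n(n-1)/2).
p = 4, q = 5, n = p + q = 9
n(n-1)/2 = 9 * 8 / 2 = 36
Exponent = q + n(n-1)/2 = 5 + 36 = 41
I^2 = (-1)^41 = -1


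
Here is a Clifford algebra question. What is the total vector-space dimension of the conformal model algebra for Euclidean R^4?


The conformal model of R^4 uses Cl(5,1): the 4 Euclidean generators plus two extra orthogonal generators e+ (e+^2 = +1) and e- (e-^2 = -1), from which the null vectors e0, einf are built.
Number of generators m = 4 + 2 = 6.
dim Cl(p,q) = 2^m = 2^6 = 64


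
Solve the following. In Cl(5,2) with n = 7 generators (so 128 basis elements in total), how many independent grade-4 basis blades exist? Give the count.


Number of grade-k basis blades in Cl(p,q) with n = p + q is C(n, k).
n = 5 + 2 = 7
C(7, 4) = 7! / (4! * 3!)
= 5040 / (24 * 6)
= 35


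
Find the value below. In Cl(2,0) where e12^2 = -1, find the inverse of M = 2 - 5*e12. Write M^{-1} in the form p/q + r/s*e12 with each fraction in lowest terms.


M = 2 - 5*e12, where e12^2 = -1.
Since M commutes with its reverse ~M = a - b*e12, M * ~M = a^2 - b^2*e12^2 = a^2 + b^2.
So M^{-1} = ~M / (a^2 + b^2) = (a - b*e12)/(a^2 + b^2).
a^2 + b^2 = 4 + 25 = 29
Scalar part = 2/29 = 2/29
Bivector coeff = 5/29 = 5/29
M^{-1} = 2/29 + 5/29*e12


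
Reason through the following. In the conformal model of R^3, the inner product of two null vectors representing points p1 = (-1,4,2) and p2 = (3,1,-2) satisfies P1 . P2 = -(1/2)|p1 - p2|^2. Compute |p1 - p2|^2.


p1 - p2 = (-4, 3, 4)
|p1 - p2|^2 = (-4)^2 + 3^2 + 4^2
= 16 + 9 + 16
= 41


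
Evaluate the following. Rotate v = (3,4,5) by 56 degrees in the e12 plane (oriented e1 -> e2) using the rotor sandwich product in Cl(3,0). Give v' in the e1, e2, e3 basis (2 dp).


Rotor R = cos(28deg) - sin(28deg)*e12
Rotation angle theta = 2 * 28 = 56 degrees in the e12 plane (e1 -> e2).
The component perpendicular to the plane (e3) is invariant: v'_3 = v3 = 5.00
cos(56deg) = 0.5592, sin(56deg) = 0.8290
v'_1 = v1*cos(theta) - v2*sin(theta) = 3*0.5592 - 4*0.8290 = -1.64
v'_2 = v1*sin(theta) + v2*cos(theta) = 3*0.8290 + 4*0.5592 = 4.72
v' = -1.64*e1 + 4.72*e2 + 5.00*e3


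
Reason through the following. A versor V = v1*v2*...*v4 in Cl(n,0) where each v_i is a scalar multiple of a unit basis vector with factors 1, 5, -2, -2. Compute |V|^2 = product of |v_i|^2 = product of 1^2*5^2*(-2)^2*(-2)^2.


Each vector v_i has |v_i|^2 = s_i^2
Squared scales: 1^2 = 1, 5^2 = 25, (-2)^2 = 4, (-2)^2 = 4
|V|^2 = 1 * 25 * 4 * 4
= 400


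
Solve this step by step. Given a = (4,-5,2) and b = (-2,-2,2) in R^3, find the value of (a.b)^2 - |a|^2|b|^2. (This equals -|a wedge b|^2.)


a . b = 4*(-2) + (-5)*(-2) + 2*2
= -8 + 10 + 4 = 6
|a|^2 = 4^2 + (-5)^2 + 2^2 = 45
|b|^2 = (-2)^2 + (-2)^2 + 2^2 = 12
(a.b)^2 = 6^2 = 36
|a|^2 * |b|^2 = 45 * 12 = 540
Result = 36 - 540 = -504


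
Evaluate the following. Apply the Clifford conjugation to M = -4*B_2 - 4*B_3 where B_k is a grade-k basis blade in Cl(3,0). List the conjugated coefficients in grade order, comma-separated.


Clifford conjugate sign for grade k: (-1)^(k(k+1)/2)
Grade 2: (-1)^(2*3/2) = (-1)^3 = -1, coeff -4 -> 4
Grade 3: (-1)^(3*4/2) = (-1)^6 = 1, coeff -4 -> -4
Conjugated coefficients: 4, -4


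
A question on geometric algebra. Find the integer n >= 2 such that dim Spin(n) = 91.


dim Spin(n) = dim so(n) = n(n-1)/2.
Solve n(n-1)/2 = 91, i.e. n^2 - n - 182 = 0.
Discriminant = 1 + 8*91 = 729
n = (1 + sqrt(729))/2 = (1 + 27)/2 = 14


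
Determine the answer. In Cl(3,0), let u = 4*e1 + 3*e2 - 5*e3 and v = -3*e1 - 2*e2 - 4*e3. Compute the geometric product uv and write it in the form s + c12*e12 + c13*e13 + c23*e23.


In Cl(3,0): e_i^2 = 1, e_ie_j = -e_je_i for i != j.
Scalar part = u . v = 4*(-3) + 3*(-2) + (-5)*(-4)
= -12 + (-6) + 20 = 2
e12 coeff = 4*(-2) - 3*(-3) = -8 - (-9) = 1
e13 coeff = 4*(-4) - (-5)*(-3) = -16 - 15 = -31
e23 coeff = 3*(-4) - (-5)*(-2) = -12 - 10 = -22
uv = 2 + 1*e12 - 31*e13 - 22*e23


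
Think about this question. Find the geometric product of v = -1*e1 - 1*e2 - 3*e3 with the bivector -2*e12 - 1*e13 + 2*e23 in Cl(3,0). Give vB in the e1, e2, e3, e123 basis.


vB has grade-1 (vector) and grade-3 (trivector) parts: vB = (v _| B) + (v ^ B).
Vector part <vB>_1:
  e1: -v2*b12 - v3*b13 = -(-1)*(-2) - (-3)*(-1) = -5
  e2: v1*b12 - v3*b23 = (-1)*(-2) - (-3)*(2) = 8
  e3: v1*b13 + v2*b23 = (-1)*(-1) + (-1)*(2) = -1
Trivector part <vB>_3:
  e123: v1*b23 - v2*b13 + v3*b12 = (-1)*(2) - (-1)*(-1) + (-3)*(-2) = 3
vB = -5*e1 + 8*e2 - 1*e3 + 3*e123


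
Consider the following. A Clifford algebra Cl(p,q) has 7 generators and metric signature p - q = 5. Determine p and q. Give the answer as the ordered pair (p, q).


We need p + q = 7 and p - q = 5.
Adding: 2p = 7 + 5 = 12, so p = 6.
Then q = 7 - 6 = 1.
(p, q) = (6, 1)


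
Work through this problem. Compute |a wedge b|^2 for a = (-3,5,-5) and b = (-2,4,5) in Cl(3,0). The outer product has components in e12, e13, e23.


a wedge b = (a1*b2 - a2*b1)*e12 + (a1*b3 - a3*b1)*e13 + (a2*b3 - a3*b2)*e23
e12 coeff: (-3)*4 - 5*(-2) = -12 - (-10) = -2
e13 coeff: (-3)*5 - (-5)*(-2) = -15 - 10 = -25
e23 coeff: 5*5 - (-5)*4 = 25 - (-20) = 45
|a wedge b|^2 = (-2)^2 + (-25)^2 + 45^2
= 4 + 625 + 2025
= 2654


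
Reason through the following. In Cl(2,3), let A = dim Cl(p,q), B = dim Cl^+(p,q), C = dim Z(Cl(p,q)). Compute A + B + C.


n = 2 + 3 = 5
Total dim = 2^5 = 32
Even subalgebra dim = 2^4 = 16
n is odd, so center dim = 2
Sum = 32 + 16 + 2 = 50


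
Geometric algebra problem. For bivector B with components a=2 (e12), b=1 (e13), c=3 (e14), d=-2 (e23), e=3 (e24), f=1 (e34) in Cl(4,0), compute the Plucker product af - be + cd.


Plucker relation: af - be + cd
a*f = 2*1 = 2
b*e = 1*3 = 3
c*d = 3*(-2) = -6
af - be + cd = 2 - 3 + (-6)
= -7


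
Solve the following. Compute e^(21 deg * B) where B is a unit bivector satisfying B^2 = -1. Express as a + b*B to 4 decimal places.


For a unit bivector B with B^2 = -1, the exponential series gives
e^(theta*B) = cos(theta) + sin(theta)*B (the GA analogue of Euler's formula).
theta = 21 degrees = 0.366519 rad
cos(21 deg) = 0.9336
sin(21 deg) = 0.3584
exp(theta*B) = 0.9336 + 0.3584*B


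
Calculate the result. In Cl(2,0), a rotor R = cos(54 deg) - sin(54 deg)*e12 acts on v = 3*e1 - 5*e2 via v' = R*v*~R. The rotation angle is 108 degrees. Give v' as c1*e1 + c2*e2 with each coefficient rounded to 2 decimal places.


Rotor R = cos(54deg) - sin(54deg)*e12
Rotation angle theta = 2 * 54 = 108 degrees
v' = R*v*~R rotates v by theta.
cos(108deg) = -0.3090, sin(108deg) = 0.9511
v'_1 = 3*cos(108deg) - (-5)*sin(108deg)
= 3*(-0.3090) - (-5)*0.9511
= 3.83
v'_2 = 3*sin(108deg) + (-5)*cos(108deg)
= 3*0.9511 + (-5)*(-0.3090)
= 4.40
v' = 3.83*e1 + 4.40*e2


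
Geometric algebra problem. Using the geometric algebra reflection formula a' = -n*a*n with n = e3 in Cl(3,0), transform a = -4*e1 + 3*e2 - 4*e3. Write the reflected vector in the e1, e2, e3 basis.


Reflection formula: a' = -n*a*n, with n = e3 (unit vector, n^2 = 1).
For reflection through hyperplane perp to e3:
The component along e3 flips sign, others stay.
a = (-4, 3, -4)
a' = (-4, 3, 4)
a' = -4*e1 + 3*e2 + 4*e3


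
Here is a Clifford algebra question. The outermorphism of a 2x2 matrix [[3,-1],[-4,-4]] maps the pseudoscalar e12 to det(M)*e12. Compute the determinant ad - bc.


The outermorphism of a linear map f sends e1^e2 to f(e1)^f(e2).
f(e1) = 3*e1 - 4*e2
f(e2) = -1*e1 - 4*e2
f(e1) ^ f(e2) = (3*e1 - 4*e2) ^ (-1*e1 - 4*e2)
= 3*(-4)*e12 + (-4)*(-1)*e21
= (-12 - 4)*e12
= -16*e12
Coefficient = -16


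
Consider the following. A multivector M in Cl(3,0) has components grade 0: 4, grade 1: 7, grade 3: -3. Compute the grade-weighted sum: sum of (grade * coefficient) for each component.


Grade-weighted sum = sum of grade_k * coefficient_k
0*4 = 0
1*7 = 7
3*(-3) = -9
Total = 0 + 7 + (-9) = -2


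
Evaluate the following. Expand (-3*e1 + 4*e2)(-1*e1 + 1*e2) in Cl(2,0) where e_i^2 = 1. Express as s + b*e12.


Expand: (-3*e1 + 4*e2)(-1*e1 + 1*e2)
= (-3)*(-1)*e1e1 + (-3)*1*e1e2 + 4*(-1)*e2e1 + 4*1*e2e2
Using e1^2 = e2^2 = 1, e2e1 = -e1e2:
Scalar part s = (-3)*(-1) + 4*1 = 3 + 4 = 7
Bivector part b = (-3)*1 - 4*(-1) = -3 - (-4) = 1
uv = 7 + 1*e12


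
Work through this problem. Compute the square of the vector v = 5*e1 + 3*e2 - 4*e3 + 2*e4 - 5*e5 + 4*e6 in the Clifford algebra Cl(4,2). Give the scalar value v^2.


v^2 = sum of c_i^2 * e_i^2
Positive signature terms (e_i^2 = +1): 5^2 + 3^2 + (-4)^2 + 2^2 = 54
Negative signature terms (e_j^2 = -1): (-5)^2 + 4^2 = 41
v^2 = 54 - 41 = 13


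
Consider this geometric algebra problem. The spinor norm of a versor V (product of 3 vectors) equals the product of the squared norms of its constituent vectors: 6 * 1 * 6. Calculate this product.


Spinor norm N(V) = |v1|^2 * |v2|^2 * ... * |v3|^2
= 6 * 1 * 6
Running product: 6, 6, 36
N(V) = 36


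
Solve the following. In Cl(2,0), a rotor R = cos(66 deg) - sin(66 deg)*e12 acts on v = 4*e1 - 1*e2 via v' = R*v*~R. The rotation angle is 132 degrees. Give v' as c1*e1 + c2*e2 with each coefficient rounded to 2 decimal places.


Rotor R = cos(66deg) - sin(66deg)*e12
Rotation angle theta = 2 * 66 = 132 degrees
v' = R*v*~R rotates v by theta.
cos(132deg) = -0.6691, sin(132deg) = 0.7431
v'_1 = 4*cos(132deg) - (-1)*sin(132deg)
= 4*(-0.6691) - (-1)*0.7431
= -1.93
v'_2 = 4*sin(132deg) + (-1)*cos(132deg)
= 4*0.7431 + (-1)*(-0.6691)
= 3.64
v' = -1.93*e1 + 3.64*e2


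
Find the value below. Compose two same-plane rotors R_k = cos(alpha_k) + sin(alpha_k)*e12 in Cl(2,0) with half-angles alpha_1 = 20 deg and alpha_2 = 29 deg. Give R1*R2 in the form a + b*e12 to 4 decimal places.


Same-plane rotors commute and their half-angles add:
R1*R2 = cos(a1 + a2) + sin(a1 + a2)*e12.
a1 + a2 = 20 + 29 = 49 deg
cos(49 deg) = 0.6561
sin(49 deg) = 0.7547
R1*R2 = 0.6561 + 0.7547*e12


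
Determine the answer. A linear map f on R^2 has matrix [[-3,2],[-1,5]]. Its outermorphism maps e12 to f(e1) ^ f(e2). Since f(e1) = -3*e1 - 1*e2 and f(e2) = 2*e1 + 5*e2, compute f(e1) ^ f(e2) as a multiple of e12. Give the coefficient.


The outermorphism of a linear map f sends e1^e2 to f(e1)^f(e2).
f(e1) = -3*e1 - 1*e2
f(e2) = 2*e1 + 5*e2
f(e1) ^ f(e2) = (-3*e1 - 1*e2) ^ (2*e1 + 5*e2)
= (-3)*5*e12 + (-1)*2*e21
= (-15 - (-2))*e12
= -13*e12
Coefficient = -13


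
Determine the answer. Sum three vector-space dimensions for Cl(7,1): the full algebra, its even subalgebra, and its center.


n = 7 + 1 = 8
Total dim = 2^8 = 256
Even subalgebra dim = 2^7 = 128
n is even, so center dim = 1
Sum = 256 + 128 + 1 = 385


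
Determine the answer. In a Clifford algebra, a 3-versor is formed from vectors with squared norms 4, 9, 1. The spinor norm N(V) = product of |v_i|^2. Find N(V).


Spinor norm N(V) = |v1|^2 * |v2|^2 * ... * |v3|^2
= 4 * 9 * 1
Running product: 4, 36, 36
N(V) = 36


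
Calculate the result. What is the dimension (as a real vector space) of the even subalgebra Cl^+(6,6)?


Even subalgebra dimension = 2^(n-1)
n = 6 + 6 = 12
2^(12 - 1) = 2^11 = 2048
Verification: sum of C(12,k) for even k = 1 + 66 + 495 + 924 + 495 + 66 + 1 = 2048
Result = 2048


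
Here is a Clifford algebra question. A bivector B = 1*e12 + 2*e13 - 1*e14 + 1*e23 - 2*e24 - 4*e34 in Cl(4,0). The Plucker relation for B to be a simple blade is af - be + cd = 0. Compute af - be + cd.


Plucker relation: af - be + cd
a*f = 1*(-4) = -4
b*e = 2*(-2) = -4
c*d = (-1)*1 = -1
af - be + cd = -4 - (-4) + (-1)
= -1


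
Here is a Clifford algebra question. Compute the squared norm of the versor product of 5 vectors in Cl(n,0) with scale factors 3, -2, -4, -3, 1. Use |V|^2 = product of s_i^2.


Each vector v_i has |v_i|^2 = s_i^2
Squared scales: 3^2 = 9, (-2)^2 = 4, (-4)^2 = 16, (-3)^2 = 9, 1^2 = 1
|V|^2 = 9 * 4 * 16 * 9 * 1
= 5184


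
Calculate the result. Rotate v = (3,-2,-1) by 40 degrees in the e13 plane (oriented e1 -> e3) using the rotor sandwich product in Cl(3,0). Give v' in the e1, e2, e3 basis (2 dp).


Rotor R = cos(20deg) - sin(20deg)*e13
Rotation angle theta = 2 * 20 = 40 degrees in the e13 plane (e1 -> e3).
The component perpendicular to the plane (e2) is invariant: v'_2 = v2 = -2.00
cos(40deg) = 0.7660, sin(40deg) = 0.6428
v'_1 = v1*cos(theta) - v3*sin(theta) = 3*0.7660 - (-1)*0.6428 = 2.94
v'_3 = v1*sin(theta) + v3*cos(theta) = 3*0.6428 + (-1)*0.7660 = 1.16
v' = 2.94*e1 - 2.00*e2 + 1.16*e3


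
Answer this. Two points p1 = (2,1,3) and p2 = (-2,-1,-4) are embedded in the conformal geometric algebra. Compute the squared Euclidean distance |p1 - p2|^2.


p1 - p2 = (4, 2, 7)
|p1 - p2|^2 = 4^2 + 2^2 + 7^2
= 16 + 4 + 49
= 69


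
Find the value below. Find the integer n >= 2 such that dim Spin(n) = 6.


dim Spin(n) = dim so(n) = n(n-1)/2.
Solve n(n-1)/2 = 6, i.e. n^2 - n - 12 = 0.
Discriminant = 1 + 8*6 = 49
n = (1 + sqrt(49))/2 = (1 + 7)/2 = 4


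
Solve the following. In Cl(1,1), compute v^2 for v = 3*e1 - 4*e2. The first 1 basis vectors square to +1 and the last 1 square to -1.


v^2 = sum of c_i^2 * e_i^2
Positive signature terms (e_i^2 = +1): 3^2 = 9
Negative signature terms (e_j^2 = -1): (-4)^2 = 16
v^2 = 9 - 16 = -7
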